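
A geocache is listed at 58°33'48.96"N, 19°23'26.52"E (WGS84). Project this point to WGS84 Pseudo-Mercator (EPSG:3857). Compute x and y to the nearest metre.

x 2158563 m, y 8086656 m

Web Mercator is spherical with R = a = 6378137 m.
x = R·λ = 6378137 × 0.338431559 = 2158562.850 m.
y = R·ln tan(π/4 + φ/2) = 6378137 × 1.267871171 = 8086656.025 m.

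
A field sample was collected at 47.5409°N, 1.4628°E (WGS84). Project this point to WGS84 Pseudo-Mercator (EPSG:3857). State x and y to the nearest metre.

Web Mercator is spherical with R = a = 6378137 m.
x = R·λ = 6378137 × 0.025530676 = 162838.151 m.
y = R·ln tan(π/4 + φ/2) = 6378137 × 0.945544755 = 6030813.990 m.

x 162838 m, y 6030814 m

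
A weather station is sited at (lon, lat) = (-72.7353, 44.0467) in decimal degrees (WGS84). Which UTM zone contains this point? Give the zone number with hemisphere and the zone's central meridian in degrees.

UTM zone = ⌊(λ + 180)/6⌋ + 1; -72.7353° ∈ [-78°, -72°) → zone 18.
Hemisphere: N (φ ≥ 0).
Central meridian λ₀ = 6×18 − 183 = -75°.

Zone 18N, central meridian -75°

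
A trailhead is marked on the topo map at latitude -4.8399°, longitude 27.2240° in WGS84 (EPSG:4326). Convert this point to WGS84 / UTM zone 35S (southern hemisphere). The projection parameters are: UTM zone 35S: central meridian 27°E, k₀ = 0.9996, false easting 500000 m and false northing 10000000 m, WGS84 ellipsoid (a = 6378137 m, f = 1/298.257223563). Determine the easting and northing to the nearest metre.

E 524837 m, N 9465029 m

Zone 35 central meridian λ₀ = 6×35 − 183 = 27°; Δλ = +0.2240°.
Transverse Mercator on WGS84 with k₀ = 0.9996 gives E = 524837.370 m, N = 9465028.774 m.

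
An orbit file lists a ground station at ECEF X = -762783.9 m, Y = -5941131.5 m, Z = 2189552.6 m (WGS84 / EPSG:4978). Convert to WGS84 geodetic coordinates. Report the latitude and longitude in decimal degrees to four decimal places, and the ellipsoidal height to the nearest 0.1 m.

lat 20.2038°, lon -97.3162°, h 1935.4 m

λ = atan2(Y, X) = -97.31619961°; p = √(X²+Y²) = 5989898.4 m.
Bowring's method on WGS84 (a = 6378137 m, b = 6356752.314 m) gives φ = 20.20380024°, h = 1935.382 m.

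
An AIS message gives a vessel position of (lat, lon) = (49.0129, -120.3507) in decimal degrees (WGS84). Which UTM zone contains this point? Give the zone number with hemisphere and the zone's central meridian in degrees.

UTM zone = ⌊(λ + 180)/6⌋ + 1; -120.3507° ∈ [-126°, -120°) → zone 10.
Hemisphere: N (φ ≥ 0).
Central meridian λ₀ = 6×10 − 183 = -123°.

Zone 10N, central meridian -123°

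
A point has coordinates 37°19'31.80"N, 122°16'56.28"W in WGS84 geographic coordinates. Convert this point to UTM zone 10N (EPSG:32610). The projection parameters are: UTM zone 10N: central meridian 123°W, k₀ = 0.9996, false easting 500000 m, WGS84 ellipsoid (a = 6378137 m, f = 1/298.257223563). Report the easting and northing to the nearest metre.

Zone 10 central meridian λ₀ = 6×10 − 183 = -123°; Δλ = +0.7177°.
Transverse Mercator on WGS84 with k₀ = 0.9996 gives E = 563585.331 m, N = 4131223.616 m.

E 563585 m, N 4131224 m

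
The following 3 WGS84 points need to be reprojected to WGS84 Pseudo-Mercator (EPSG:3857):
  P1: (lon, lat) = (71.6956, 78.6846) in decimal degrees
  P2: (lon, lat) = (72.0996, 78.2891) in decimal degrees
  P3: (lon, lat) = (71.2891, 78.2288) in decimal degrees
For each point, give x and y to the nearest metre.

P1: x 7981118 m, y 14745946 m; P2: x 8026091 m, y 14525341 m; P3: x 7935866 m, y 14492353 m

Web Mercator: x = R·λ, y = R·ln tan(π/4+φ/2), R = 6378137 m.
P1 (78.6846°, 71.6956°) → (7981117.684, 14745945.806) m.
P2 (78.2891°, 72.0996°) → (8026090.758, 14525340.889) m.
P3 (78.2288°, 71.2891°) → (7935866.311, 14492353.425) m.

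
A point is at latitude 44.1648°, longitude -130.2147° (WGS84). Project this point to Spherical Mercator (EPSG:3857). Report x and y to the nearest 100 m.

Web Mercator is spherical with R = a = 6378137 m.
x = R·λ = 6378137 × -2.272675249 = -14495434.098 m.
y = R·ln tan(π/4 + φ/2) = 6378137 × 0.860906701 = 5490980.883 m.

x -14495400 m, y 5491000 m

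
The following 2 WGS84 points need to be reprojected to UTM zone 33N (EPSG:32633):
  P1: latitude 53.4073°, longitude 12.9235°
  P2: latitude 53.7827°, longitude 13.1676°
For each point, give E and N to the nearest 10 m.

P1: E 361970 m, N 5919590 m; P2: E 379270 m, N 5960900 m

UTM zone 33N: λ₀ = 15°, k₀ = 0.9996.
P1 (53.4073°, 12.9235°) → (361968.997, 5919589.463) m.
P2 (53.7827°, 13.1676°) → (379268.548, 5960902.984) m.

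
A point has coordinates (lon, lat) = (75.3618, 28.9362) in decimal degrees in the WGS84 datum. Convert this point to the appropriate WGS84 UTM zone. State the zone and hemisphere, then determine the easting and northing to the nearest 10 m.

Zone 43N: E 535260 m, N 3200970 m

Longitude 75.3618° lies in the 6° band [72°, 78°), giving zone 43; latitude is north of the equator, so 43N.
Zone 43 central meridian λ₀ = 6×43 − 183 = 75°; Δλ = +0.3618°.
Transverse Mercator on WGS84 with k₀ = 0.9996 gives E = 535261.039 m, N = 3200971.022 m.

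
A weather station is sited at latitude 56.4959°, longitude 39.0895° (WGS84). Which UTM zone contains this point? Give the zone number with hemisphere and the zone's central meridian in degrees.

UTM zone = ⌊(λ + 180)/6⌋ + 1; 39.0895° ∈ [36°, 42°) → zone 37.
Hemisphere: N (φ ≥ 0).
Central meridian λ₀ = 6×37 − 183 = 39°.

Zone 37N, central meridian 39°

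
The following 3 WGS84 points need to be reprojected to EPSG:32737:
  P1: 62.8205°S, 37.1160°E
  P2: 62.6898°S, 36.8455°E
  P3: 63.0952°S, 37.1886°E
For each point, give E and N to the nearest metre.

P1: E 403995 m, N 3033006 m; P2: E 389728 m, N 3047129 m; P3: E 408556 m, N 3002515 m

UTM zone 37S: λ₀ = 39°, k₀ = 0.9996.
P1 (-62.8205°, 37.1160°) → (403995.199, 3033005.588) m.
P2 (-62.6898°, 36.8455°) → (389727.771, 3047129.094) m.
P3 (-63.0952°, 37.1886°) → (408555.870, 3002514.619) m.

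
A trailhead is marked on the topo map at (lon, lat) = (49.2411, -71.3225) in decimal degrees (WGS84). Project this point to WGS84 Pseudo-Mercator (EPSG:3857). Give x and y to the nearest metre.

Web Mercator is spherical with R = a = 6378137 m.
x = R·λ = 6378137 × 0.859419322 = 5481494.178 m.
y = R·ln tan(π/4 + φ/2) = 6378137 × -1.805143791 = -11513454.403 m.

x 5481494 m, y -11513454 m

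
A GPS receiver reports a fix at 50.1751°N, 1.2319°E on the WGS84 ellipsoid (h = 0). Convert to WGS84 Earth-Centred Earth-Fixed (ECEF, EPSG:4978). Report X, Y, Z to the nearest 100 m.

WGS84: a = 6378137 m, e² = 0.006694380; N(φ) = a/√(1−e²sin²φ) = 6390766.643 m.
X = (N+h)·cosφ·cosλ = 4091979.113 m; Y = (N+h)·cosφ·sinλ = 87994.020 m; Z = (N(1−e²)+h)·sinφ = 4875285.476 m.

X 4092000 m, Y 88000 m, Z 4875300 m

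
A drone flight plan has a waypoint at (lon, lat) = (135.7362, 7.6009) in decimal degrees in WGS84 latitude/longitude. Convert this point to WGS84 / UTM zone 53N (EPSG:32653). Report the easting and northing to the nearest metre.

E 581208 m, N 840246 m

Zone 53 central meridian λ₀ = 6×53 − 183 = 135°; Δλ = +0.7362°.
Transverse Mercator on WGS84 with k₀ = 0.9996 gives E = 581207.756 m, N = 840246.159 m.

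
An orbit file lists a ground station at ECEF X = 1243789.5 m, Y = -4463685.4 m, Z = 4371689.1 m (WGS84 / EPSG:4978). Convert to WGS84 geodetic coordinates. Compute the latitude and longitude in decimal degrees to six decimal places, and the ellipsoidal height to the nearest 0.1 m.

lat 43.525301°, lon -74.429700°, h 2452.2 m

λ = atan2(Y, X) = -74.42970042°; p = √(X²+Y²) = 4633735.0 m.
Bowring's method on WGS84 (a = 6378137 m, b = 6356752.314 m) gives φ = 43.52530054°, h = 2452.195 m.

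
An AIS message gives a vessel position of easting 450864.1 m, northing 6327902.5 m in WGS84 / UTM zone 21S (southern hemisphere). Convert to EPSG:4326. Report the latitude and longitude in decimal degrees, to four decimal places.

lat -33.1866°, lon -57.5271°

Zone 21S: λ₀ = -57°, k₀ = 0.9996, false easting 500000 m, false northing 10000000 m.
Meridian distance M = (N − FN)/k₀ = -3673566.9 m.
Inverse transverse Mercator on WGS84 gives φ = -33.18660033°, λ = -57.52710048°.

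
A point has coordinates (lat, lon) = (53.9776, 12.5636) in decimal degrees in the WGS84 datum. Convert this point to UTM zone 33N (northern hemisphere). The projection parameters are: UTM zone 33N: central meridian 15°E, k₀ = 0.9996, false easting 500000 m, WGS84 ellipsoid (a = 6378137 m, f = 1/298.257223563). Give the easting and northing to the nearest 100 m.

Zone 33 central meridian λ₀ = 6×33 − 183 = 15°; Δλ = -2.4364°.
Transverse Mercator on WGS84 with k₀ = 0.9996 gives E = 340224.187 m, N = 5983777.657 m.

E 340200 m, N 5983800 m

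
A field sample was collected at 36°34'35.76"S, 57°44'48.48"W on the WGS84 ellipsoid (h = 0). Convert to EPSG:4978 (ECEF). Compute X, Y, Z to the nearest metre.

X 2736687 m, Y -4336850 m, Z -3779764 m

WGS84: a = 6378137 m, e² = 0.006694380; N(φ) = a/√(1−e²sin²φ) = 6385731.368 m.
X = (N+h)·cosφ·cosλ = 2736687.493 m; Y = (N+h)·cosφ·sinλ = -4336850.431 m; Z = (N(1−e²)+h)·sinφ = -3779764.131 m.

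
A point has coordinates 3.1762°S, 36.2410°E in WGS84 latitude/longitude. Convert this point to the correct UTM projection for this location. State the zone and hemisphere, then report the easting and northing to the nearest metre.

Zone 37S: E 193342 m, N 9648522 m

Longitude 36.2410° lies in the 6° band [36°, 42°), giving zone 37; latitude is south of the equator, so 37S.
Zone 37 central meridian λ₀ = 6×37 − 183 = 39°; Δλ = -2.7590°.
Transverse Mercator on WGS84 with k₀ = 0.9996 gives E = 193342.231 m, N = 9648521.531 m.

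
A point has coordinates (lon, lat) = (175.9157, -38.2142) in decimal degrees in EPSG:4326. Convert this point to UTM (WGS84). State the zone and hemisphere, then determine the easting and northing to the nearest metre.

Longitude 175.9157° lies in the 6° band [174°, 180°), giving zone 60; latitude is south of the equator, so 60S.
Zone 60 central meridian λ₀ = 6×60 − 183 = 177°; Δλ = -1.0843°.
Transverse Mercator on WGS84 with k₀ = 0.9996 gives E = 405077.581 m, N = 5769862.954 m.

Zone 60S: E 405078 m, N 5769863 m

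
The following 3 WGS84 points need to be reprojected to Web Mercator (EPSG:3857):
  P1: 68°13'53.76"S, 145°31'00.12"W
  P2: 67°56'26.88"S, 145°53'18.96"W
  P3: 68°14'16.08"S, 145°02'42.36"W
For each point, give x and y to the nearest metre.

P1: x -16198845 m, y -10516167 m; P2: x -16240245 m, y -10429428 m; P3: x -16146347 m, y -10518029 m

Web Mercator: x = R·λ, y = R·ln tan(π/4+φ/2), R = 6378137 m.
P1 (-68.2316°, -145.5167°) → (-16198844.946, -10516167.216) m.
P2 (-67.9408°, -145.8886°) → (-16240244.665, -10429427.675) m.
P3 (-68.2378°, -145.0451°) → (-16146346.674, -10518028.518) m.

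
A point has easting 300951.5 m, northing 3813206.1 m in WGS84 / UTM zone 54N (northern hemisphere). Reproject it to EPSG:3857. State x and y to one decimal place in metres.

Unproject from UTM 54N (λ₀ = 141°) → φ = 34.44120020°, λ = 138.83350000°.
Web Mercator (R = 6378137 m): x = 15454874.525 m, y = 4088199.410 m.

x 15454874.5 m, y 4088199.4 m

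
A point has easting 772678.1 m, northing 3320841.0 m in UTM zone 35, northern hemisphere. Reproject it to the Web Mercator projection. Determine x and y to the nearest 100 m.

Unproject from UTM 35N (λ₀ = 27°) → φ = 29.98819977°, λ = 29.82630031°.
Web Mercator (R = 6378137 m): x = 3320248.562 m, y = 3502033.125 m.

x 3320200 m, y 3502000 m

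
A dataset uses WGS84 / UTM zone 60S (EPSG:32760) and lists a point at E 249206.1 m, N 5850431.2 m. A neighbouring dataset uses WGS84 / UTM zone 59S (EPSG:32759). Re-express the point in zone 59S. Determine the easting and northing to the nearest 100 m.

UTM 60S → geographic: φ = -37.45900036°, λ = 174.16450009°.
UTM 59S (λ₀ = 171°) forward: E = 779900.618 m, N = 5849503.440 m.

E 779900 m, N 5849500 m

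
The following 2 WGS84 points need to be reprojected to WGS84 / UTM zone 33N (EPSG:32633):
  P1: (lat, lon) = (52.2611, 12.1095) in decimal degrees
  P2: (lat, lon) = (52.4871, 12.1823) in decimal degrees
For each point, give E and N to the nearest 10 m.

P1: E 302740 m, N 5794020 m; P2: E 308690 m, N 5818950 m

UTM zone 33N: λ₀ = 15°, k₀ = 0.9996.
P1 (52.2611°, 12.1095°) → (302743.087, 5794015.420) m.
P2 (52.4871°, 12.1823°) → (308689.782, 5818949.827) m.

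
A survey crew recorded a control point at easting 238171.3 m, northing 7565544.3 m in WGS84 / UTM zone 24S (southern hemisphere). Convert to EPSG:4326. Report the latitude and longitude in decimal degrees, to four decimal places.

Zone 24S: λ₀ = -39°, k₀ = 0.9996, false easting 500000 m, false northing 10000000 m.
Meridian distance M = (N − FN)/k₀ = -2435429.9 m.
Inverse transverse Mercator on WGS84 gives φ = -21.99510022°, λ = -41.53590042°.

lat -21.9951°, lon -41.5359°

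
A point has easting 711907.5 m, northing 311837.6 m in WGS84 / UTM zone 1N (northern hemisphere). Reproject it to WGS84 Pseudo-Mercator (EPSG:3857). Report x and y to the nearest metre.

x -19491342 m, y 314014 m

Unproject from UTM 1N (λ₀ = -177°) → φ = 2.81970035°, λ = -175.09370026°.
Web Mercator (R = 6378137 m): x = -19491341.554 m, y = 314014.386 m.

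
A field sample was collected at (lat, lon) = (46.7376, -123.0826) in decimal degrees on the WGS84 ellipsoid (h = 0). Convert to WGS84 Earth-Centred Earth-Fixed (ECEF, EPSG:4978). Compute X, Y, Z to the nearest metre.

WGS84: a = 6378137 m, e² = 0.006694380; N(φ) = a/√(1−e²sin²φ) = 6389488.698 m.
X = (N+h)·cosφ·cosλ = -2390253.280 m; Y = (N+h)·cosφ·sinλ = -3669076.276 m; Z = (N(1−e²)+h)·sinφ = 4621821.735 m.

X -2390253 m, Y -3669076 m, Z 4621822 m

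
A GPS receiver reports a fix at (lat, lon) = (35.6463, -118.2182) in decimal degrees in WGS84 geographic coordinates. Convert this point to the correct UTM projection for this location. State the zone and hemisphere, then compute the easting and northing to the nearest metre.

Longitude -118.2182° lies in the 6° band [-120°, -114°), giving zone 11; latitude is north of the equator, so 11N.
Zone 11 central meridian λ₀ = 6×11 − 183 = -117°; Δλ = -1.2182°.
Transverse Mercator on WGS84 with k₀ = 0.9996 gives E = 389715.668 m, N = 3945402.428 m.

Zone 11N: E 389716 m, N 3945402 m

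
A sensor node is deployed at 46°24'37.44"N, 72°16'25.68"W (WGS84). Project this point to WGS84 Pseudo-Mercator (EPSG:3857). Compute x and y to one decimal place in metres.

x -8045482.6 m, y 5846361.8 m

Web Mercator is spherical with R = a = 6378137 m.
x = R·λ = 6378137 × -1.261415773 = -8045482.614 m.
y = R·ln tan(π/4 + φ/2) = 6378137 × 0.916625309 = 5846361.796 m.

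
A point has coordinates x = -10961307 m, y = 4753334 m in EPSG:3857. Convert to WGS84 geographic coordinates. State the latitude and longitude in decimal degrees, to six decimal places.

lat 39.220697°, lon -98.467096°

R = 6378137 m. λ = x/R = -98.46709612°.
φ = 2·arctan(exp(y/R)) − 90° = 2·arctan(2.10698) − 90° = 39.22069694°.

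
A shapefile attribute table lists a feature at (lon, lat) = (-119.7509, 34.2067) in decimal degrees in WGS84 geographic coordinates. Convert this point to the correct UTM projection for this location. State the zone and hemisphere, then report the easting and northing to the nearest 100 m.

Longitude -119.7509° lies in the 6° band [-120°, -114°), giving zone 11; latitude is north of the equator, so 11N.
Zone 11 central meridian λ₀ = 6×11 − 183 = -117°; Δλ = -2.7509°.
Transverse Mercator on WGS84 with k₀ = 0.9996 gives E = 246541.210 m, N = 3788497.042 m.

Zone 11N: E 246500 m, N 3788500 m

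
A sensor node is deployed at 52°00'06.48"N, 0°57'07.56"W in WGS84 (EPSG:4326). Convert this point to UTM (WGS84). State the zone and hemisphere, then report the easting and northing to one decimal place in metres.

Longitude -0.9521° lies in the 6° band [-6°, 0°), giving zone 30; latitude is north of the equator, so 30N.
Zone 30 central meridian λ₀ = 6×30 − 183 = -3°; Δλ = +2.0479°.
Transverse Mercator on WGS84 with k₀ = 0.9996 gives E = 640576.592 m, N = 5763218.543 m.

Zone 30N: E 640576.6 m, N 5763218.5 m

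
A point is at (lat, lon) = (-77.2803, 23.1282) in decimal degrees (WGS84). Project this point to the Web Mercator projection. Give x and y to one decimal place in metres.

x 2574619.4 m, y -13994291.4 m

Web Mercator is spherical with R = a = 6378137 m.
x = R·λ = 6378137 × 0.403663240 = 2574619.447 m.
y = R·ln tan(π/4 + φ/2) = 6378137 × -2.194103301 = -13994291.443 m.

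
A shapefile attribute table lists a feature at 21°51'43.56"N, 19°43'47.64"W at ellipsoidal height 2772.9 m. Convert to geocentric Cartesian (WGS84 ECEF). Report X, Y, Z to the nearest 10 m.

WGS84: a = 6378137 m, e² = 0.006694380; N(φ) = a/√(1−e²sin²φ) = 6381099.343 m.
X = (N+h)·cosφ·cosλ = 5576945.771 m; Y = (N+h)·cosφ·sinλ = -2000119.752 m; Z = (N(1−e²)+h)·sinφ = 2361280.876 m.

X 5576950 m, Y -2000120 m, Z 2361280 m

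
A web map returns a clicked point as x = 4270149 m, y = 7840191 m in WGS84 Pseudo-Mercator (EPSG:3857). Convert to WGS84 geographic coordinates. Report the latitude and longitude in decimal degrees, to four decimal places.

lat 57.3897°, lon 38.3594°

R = 6378137 m. λ = x/R = 38.35940112°.
φ = 2·arctan(exp(y/R)) − 90° = 2·arctan(3.41859) − 90° = 57.38970174°.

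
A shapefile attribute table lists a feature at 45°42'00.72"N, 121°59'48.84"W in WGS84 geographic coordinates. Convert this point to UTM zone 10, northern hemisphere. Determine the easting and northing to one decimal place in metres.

E 578090.7 m, N 5061227.8 m

Zone 10 central meridian λ₀ = 6×10 − 183 = -123°; Δλ = +1.0031°.
Transverse Mercator on WGS84 with k₀ = 0.9996 gives E = 578090.686 m, N = 5061227.795 m.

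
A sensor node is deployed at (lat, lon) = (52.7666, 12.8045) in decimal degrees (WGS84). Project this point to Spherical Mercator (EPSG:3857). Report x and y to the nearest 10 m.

Web Mercator is spherical with R = a = 6378137 m.
x = R·λ = 6378137 × 0.223480684 = 1425390.420 m.
y = R·ln tan(π/4 + φ/2) = 6378137 × 1.088082836 = 6939941.393 m.

x 1425390 m, y 6939940 m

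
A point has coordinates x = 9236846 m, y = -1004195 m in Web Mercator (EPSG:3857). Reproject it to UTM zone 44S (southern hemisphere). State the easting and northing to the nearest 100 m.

E 717200 m, N 9006400 m

Web Mercator inverse (R = 6378137 m) → φ = -8.98379779°, λ = 82.97599939°.
UTM 44S forward: E = 717240.871 m, N = 9006353.951 m.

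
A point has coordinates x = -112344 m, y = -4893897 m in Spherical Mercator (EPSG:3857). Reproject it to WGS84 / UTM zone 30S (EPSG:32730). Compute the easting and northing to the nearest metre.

E 669462 m, N 5549021 m

Web Mercator inverse (R = 6378137 m) → φ = -40.19209916°, λ = -1.00920332°.
UTM 30S forward: E = 669462.424 m, N = 5549020.920 m.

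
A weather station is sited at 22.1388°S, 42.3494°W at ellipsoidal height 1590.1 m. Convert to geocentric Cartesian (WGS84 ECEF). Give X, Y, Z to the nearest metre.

WGS84: a = 6378137 m, e² = 0.006694380; N(φ) = a/√(1−e²sin²φ) = 6381171.064 m.
X = (N+h)·cosφ·cosλ = 4369402.447 m; Y = (N+h)·cosφ·sinλ = -3982742.185 m; Z = (N(1−e²)+h)·sinφ = -2389255.484 m.

X 4369402 m, Y -3982742 m, Z -2389255 m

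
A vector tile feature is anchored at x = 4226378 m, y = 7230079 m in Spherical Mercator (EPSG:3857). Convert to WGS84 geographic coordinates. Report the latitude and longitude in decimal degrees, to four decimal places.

R = 6378137 m. λ = x/R = 37.96619954°.
φ = 2·arctan(exp(y/R)) − 90° = 2·arctan(3.10673) − 90° = 54.31520077°.

lat 54.3152°, lon 37.9662°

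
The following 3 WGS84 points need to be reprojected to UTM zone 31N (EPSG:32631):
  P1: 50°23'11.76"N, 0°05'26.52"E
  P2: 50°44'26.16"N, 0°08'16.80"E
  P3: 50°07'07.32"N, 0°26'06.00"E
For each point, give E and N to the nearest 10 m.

P1: E 293190 m, N 5585660 m; P2: E 298070 m, N 5624890 m; P3: E 316640 m, N 5554980 m

UTM zone 31N: λ₀ = 3°, k₀ = 0.9996.
P1 (50.3866°, 0.0907°) → (293192.266, 5585662.496) m.
P2 (50.7406°, 0.1380°) → (298073.552, 5624885.671) m.
P3 (50.1187°, 0.4350°) → (316637.785, 5554978.985) m.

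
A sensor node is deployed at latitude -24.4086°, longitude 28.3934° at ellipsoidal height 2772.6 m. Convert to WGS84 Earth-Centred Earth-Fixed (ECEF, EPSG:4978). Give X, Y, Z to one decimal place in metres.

WGS84: a = 6378137 m, e² = 0.006694380; N(φ) = a/√(1−e²sin²φ) = 6381785.832 m.
X = (N+h)·cosφ·cosλ = 5114522.376 m; Y = (N+h)·cosφ·sinλ = 2764650.588 m; Z = (N(1−e²)+h)·sinφ = -2620707.531 m.

X 5114522.4 m, Y 2764650.6 m, Z -2620707.5 m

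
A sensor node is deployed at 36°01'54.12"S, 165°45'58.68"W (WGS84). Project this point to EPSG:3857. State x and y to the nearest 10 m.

x -18453020 m, y -4304980 m

Web Mercator is spherical with R = a = 6378137 m.
x = R·λ = 6378137 × -2.893167724 = -18453020.107 m.
y = R·ln tan(π/4 + φ/2) = 6378137 × -0.674959494 = -4304984.120 m.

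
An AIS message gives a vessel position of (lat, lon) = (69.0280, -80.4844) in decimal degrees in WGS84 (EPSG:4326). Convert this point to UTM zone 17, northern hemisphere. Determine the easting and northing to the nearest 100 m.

Zone 17 central meridian λ₀ = 6×17 − 183 = -81°; Δλ = +0.5156°.
Transverse Mercator on WGS84 with k₀ = 0.9996 gives E = 520594.585 m, N = 7657570.798 m.

E 520600 m, N 7657600 m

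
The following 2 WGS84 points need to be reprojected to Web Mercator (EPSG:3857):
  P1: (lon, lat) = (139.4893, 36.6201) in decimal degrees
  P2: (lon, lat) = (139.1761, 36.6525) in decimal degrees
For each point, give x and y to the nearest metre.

P1: x 15527878 m, y 4386285 m; P2: x 15493013 m, y 4390780 m

Web Mercator: x = R·λ, y = R·ln tan(π/4+φ/2), R = 6378137 m.
P1 (36.6201°, 139.4893°) → (15527877.847, 4386285.091) m.
P2 (36.6525°, 139.1761°) → (15493012.583, 4390779.824) m.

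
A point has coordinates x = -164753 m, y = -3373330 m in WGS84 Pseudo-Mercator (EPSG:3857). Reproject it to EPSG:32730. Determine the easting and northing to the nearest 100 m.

Web Mercator inverse (R = 6378137 m) → φ = -28.98180168°, λ = -1.48000138°.
UTM 30S forward: E = 648082.969 m, N = 6793078.717 m.

E 648100 m, N 6793100 m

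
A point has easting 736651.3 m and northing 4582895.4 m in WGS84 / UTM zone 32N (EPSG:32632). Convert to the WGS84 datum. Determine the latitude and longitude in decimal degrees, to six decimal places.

lat 41.362800°, lon 11.829300°

Zone 32N: λ₀ = 9°, k₀ = 0.9996, false easting 500000 m.
Meridian distance M = (N − FN)/k₀ = 4584729.3 m.
Inverse transverse Mercator on WGS84 gives φ = 41.36279954°, λ = 11.82930021°.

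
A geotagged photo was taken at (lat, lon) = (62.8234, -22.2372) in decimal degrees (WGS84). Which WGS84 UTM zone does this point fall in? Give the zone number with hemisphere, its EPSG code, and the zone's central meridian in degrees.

UTM zone = ⌊(λ + 180)/6⌋ + 1; -22.2372° ∈ [-24°, -18°) → zone 27.
Hemisphere: N (φ ≥ 0).
Central meridian λ₀ = 6×27 − 183 = -21°.
EPSG code: 32627.

Zone 27N (EPSG:32627), central meridian -21°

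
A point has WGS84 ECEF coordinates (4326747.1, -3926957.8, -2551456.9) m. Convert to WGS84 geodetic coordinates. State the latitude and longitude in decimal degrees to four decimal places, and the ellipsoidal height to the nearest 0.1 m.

λ = atan2(Y, X) = -42.22689982°; p = √(X²+Y²) = 5843093.2 m.
Bowring's method on WGS84 (a = 6378137 m, b = 6356752.314 m) gives φ = -23.73050022°, h = 1168.285 m.

lat -23.7305°, lon -42.2269°, h 1168.3 m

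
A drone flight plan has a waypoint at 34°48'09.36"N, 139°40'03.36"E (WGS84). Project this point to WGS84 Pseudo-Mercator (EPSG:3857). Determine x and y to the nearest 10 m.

x 15547730 m, y 4137090 m

Web Mercator is spherical with R = a = 6378137 m.
x = R·λ = 6378137 × 2.437659478 = 15547726.112 m.
y = R·ln tan(π/4 + φ/2) = 6378137 × 0.648635726 = 4137087.525 m.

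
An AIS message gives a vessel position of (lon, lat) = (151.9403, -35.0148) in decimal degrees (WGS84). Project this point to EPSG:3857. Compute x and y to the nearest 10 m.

x 16913920 m, y -4165890 m

Web Mercator is spherical with R = a = 6378137 m.
x = R·λ = 6378137 × 2.651858501 = 16913916.827 m.
y = R·ln tan(π/4 + φ/2) = 6378137 × -0.653151945 = -4165892.587 m.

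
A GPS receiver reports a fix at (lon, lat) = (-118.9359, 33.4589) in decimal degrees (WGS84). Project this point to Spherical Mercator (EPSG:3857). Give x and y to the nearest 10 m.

x -13239880 m, y 3956370 m

Web Mercator is spherical with R = a = 6378137 m.
x = R·λ = 6378137 × -2.075823054 = -13239883.825 m.
y = R·ln tan(π/4 + φ/2) = 6378137 × 0.620302587 = 3956374.879 m.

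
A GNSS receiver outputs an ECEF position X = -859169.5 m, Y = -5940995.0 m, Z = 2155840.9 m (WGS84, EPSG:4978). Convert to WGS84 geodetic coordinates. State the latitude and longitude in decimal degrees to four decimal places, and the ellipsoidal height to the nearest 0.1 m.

λ = atan2(Y, X) = -98.22889957°; p = √(X²+Y²) = 6002798.8 m.
Bowring's method on WGS84 (a = 6378137 m, b = 6356752.314 m) gives φ = 19.87790031°, h = 2502.017 m.

lat 19.8779°, lon -98.2289°, h 2502.0 m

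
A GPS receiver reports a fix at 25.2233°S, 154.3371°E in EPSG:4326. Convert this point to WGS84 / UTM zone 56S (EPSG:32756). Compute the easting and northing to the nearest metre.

E 634689 m, N 7209656 m

Zone 56 central meridian λ₀ = 6×56 − 183 = 153°; Δλ = +1.3371°.
Transverse Mercator on WGS84 with k₀ = 0.9996 gives E = 634689.333 m, N = 7209656.372 m.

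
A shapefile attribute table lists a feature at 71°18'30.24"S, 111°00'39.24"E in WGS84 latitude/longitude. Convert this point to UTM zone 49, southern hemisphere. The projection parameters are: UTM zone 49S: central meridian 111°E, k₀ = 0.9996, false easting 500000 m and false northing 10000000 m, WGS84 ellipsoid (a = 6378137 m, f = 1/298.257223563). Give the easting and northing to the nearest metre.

Zone 49 central meridian λ₀ = 6×49 − 183 = 111°; Δλ = +0.0109°.
Transverse Mercator on WGS84 with k₀ = 0.9996 gives E = 500389.875 m, N = 2088206.843 m.

E 500390 m, N 2088207 m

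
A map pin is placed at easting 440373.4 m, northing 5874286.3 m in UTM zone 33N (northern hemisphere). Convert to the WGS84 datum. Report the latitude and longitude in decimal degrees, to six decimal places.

Zone 33N: λ₀ = 15°, k₀ = 0.9996, false easting 500000 m.
Meridian distance M = (N − FN)/k₀ = 5876637.0 m.
Inverse transverse Mercator on WGS84 gives φ = 53.01479961°, λ = 14.11120062°.

lat 53.014800°, lon 14.111201°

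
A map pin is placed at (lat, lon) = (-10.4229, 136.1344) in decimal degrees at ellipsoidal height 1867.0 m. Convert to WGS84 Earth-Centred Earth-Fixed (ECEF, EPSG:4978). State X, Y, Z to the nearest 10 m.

X -4524370 m, Y 4348670 m, Z -1146620 m

WGS84: a = 6378137 m, e² = 0.006694380; N(φ) = a/√(1−e²sin²φ) = 6378835.846 m.
X = (N+h)·cosφ·cosλ = -4524370.001 m; Y = (N+h)·cosφ·sinλ = 4348669.598 m; Z = (N(1−e²)+h)·sinφ = -1146621.899 m.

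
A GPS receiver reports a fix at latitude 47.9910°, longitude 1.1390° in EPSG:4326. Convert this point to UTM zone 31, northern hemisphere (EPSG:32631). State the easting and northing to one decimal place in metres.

Zone 31 central meridian λ₀ = 6×31 − 183 = 3°; Δλ = -1.8610°.
Transverse Mercator on WGS84 with k₀ = 0.9996 gives E = 361156.140 m, N = 5316975.647 m.

E 361156.1 m, N 5316975.6 m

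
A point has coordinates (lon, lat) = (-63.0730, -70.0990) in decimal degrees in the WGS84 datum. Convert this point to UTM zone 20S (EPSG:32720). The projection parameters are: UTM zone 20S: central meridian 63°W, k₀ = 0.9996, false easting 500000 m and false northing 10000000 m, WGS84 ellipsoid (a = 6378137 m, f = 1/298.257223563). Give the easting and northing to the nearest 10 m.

Zone 20 central meridian λ₀ = 6×20 − 183 = -63°; Δλ = -0.0730°.
Transverse Mercator on WGS84 with k₀ = 0.9996 gives E = 497226.720 m, N = 2223084.919 m.

E 497230 m, N 2223080 m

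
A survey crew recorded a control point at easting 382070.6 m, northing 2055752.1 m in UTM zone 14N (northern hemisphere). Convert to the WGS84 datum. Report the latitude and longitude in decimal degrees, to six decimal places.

Zone 14N: λ₀ = -99°, k₀ = 0.9996, false easting 500000 m.
Meridian distance M = (N − FN)/k₀ = 2056574.7 m.
Inverse transverse Mercator on WGS84 gives φ = 18.58929983°, λ = -100.11769998°.

lat 18.589300°, lon -100.117700°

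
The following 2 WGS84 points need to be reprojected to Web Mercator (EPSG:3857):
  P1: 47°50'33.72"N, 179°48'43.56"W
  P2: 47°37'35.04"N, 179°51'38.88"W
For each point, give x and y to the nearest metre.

P1: x -20016591 m, y 6080726 m; P2: x -20022013 m, y 6044925 m

Web Mercator: x = R·λ, y = R·ln tan(π/4+φ/2), R = 6378137 m.
P1 (47.8427°, -179.8121°) → (-20016591.410, 6080725.502) m.
P2 (47.6264°, -179.8608°) → (-20022012.670, 6044924.642) m.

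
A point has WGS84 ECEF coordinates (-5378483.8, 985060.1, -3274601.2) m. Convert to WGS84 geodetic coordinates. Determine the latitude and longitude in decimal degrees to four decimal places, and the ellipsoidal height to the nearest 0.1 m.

lat -31.0861°, lon 169.6214°, h 1024.4 m

λ = atan2(Y, X) = 169.62140007°; p = √(X²+Y²) = 5467945.8 m.
Bowring's method on WGS84 (a = 6378137 m, b = 6356752.314 m) gives φ = -31.08609991°, h = 1024.421 m.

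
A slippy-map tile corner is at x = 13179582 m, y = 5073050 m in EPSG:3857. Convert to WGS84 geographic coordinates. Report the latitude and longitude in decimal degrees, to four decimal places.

R = 6378137 m. λ = x/R = 118.39419949°.
φ = 2·arctan(exp(y/R)) − 90° = 2·arctan(2.21529) − 90° = 41.41029667°.

lat 41.4103°, lon 118.3942°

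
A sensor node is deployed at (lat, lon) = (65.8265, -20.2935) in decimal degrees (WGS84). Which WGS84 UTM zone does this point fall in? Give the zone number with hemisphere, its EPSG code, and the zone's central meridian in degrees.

Zone 27N (EPSG:32627), central meridian -21°

UTM zone = ⌊(λ + 180)/6⌋ + 1; -20.2935° ∈ [-24°, -18°) → zone 27.
Hemisphere: N (φ ≥ 0).
Central meridian λ₀ = 6×27 − 183 = -21°.
EPSG code: 32627.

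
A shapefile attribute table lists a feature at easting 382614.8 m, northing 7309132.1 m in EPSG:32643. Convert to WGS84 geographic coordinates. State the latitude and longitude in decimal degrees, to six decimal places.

lat 65.881700°, lon 72.425000°

Zone 43N: λ₀ = 75°, k₀ = 0.9996, false easting 500000 m.
Meridian distance M = (N − FN)/k₀ = 7312056.9 m.
Inverse transverse Mercator on WGS84 gives φ = 65.88169962°, λ = 72.42500025°.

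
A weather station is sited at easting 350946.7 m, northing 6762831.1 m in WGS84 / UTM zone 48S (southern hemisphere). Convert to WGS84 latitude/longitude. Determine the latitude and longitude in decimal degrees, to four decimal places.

lat -29.2546°, lon 103.4660°

Zone 48S: λ₀ = 105°, k₀ = 0.9996, false easting 500000 m, false northing 10000000 m.
Meridian distance M = (N − FN)/k₀ = -3238464.3 m.
Inverse transverse Mercator on WGS84 gives φ = -29.25460002°, λ = 103.46599960°.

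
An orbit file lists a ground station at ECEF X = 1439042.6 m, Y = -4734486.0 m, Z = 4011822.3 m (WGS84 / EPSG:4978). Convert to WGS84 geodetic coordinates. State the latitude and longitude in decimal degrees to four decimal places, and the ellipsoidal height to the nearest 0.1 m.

lat 39.2214°, lon -73.0934°, h 685.6 m

λ = atan2(Y, X) = -73.09339962°; p = √(X²+Y²) = 4948353.4 m.
Bowring's method on WGS84 (a = 6378137 m, b = 6356752.314 m) gives φ = 39.22139977°, h = 685.621 m.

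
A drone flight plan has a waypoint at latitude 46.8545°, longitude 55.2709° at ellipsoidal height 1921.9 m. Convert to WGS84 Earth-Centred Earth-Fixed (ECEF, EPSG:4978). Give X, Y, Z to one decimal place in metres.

X 2490041.8 m, Y 3592177.6 m, Z 4632120.6 m

WGS84: a = 6378137 m, e² = 0.006694380; N(φ) = a/√(1−e²sin²φ) = 6389532.403 m.
X = (N+h)·cosφ·cosλ = 2490041.797 m; Y = (N+h)·cosφ·sinλ = 3592177.557 m; Z = (N(1−e²)+h)·sinφ = 4632120.609 m.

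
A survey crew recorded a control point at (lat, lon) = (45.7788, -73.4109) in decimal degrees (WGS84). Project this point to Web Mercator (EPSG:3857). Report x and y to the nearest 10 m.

x -8172060 m, y 5744970 m

Web Mercator is spherical with R = a = 6378137 m.
x = R·λ = 6378137 × -1.281261912 = -8172064.007 m.
y = R·ln tan(π/4 + φ/2) = 6378137 × 0.900728903 = 5744972.346 m.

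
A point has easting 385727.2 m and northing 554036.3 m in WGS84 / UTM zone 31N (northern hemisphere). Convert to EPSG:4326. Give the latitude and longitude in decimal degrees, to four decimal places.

lat 5.0116°, lon 1.9692°

Zone 31N: λ₀ = 3°, k₀ = 0.9996, false easting 500000 m.
Meridian distance M = (N − FN)/k₀ = 554258.0 m.
Inverse transverse Mercator on WGS84 gives φ = 5.01159956°, λ = 1.96919963°.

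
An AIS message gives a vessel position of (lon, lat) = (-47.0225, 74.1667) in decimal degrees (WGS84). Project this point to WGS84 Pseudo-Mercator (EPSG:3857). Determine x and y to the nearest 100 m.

Web Mercator is spherical with R = a = 6378137 m.
x = R·λ = 6378137 × -0.820697448 = -5234520.756 m.
y = R·ln tan(π/4 + φ/2) = 6378137 × 1.972866529 = 12583213.005 m.

x -5234500 m, y 12583200 m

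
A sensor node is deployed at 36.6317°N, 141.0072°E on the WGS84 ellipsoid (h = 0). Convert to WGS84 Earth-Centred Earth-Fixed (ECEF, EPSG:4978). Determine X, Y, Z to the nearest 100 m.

WGS84: a = 6378137 m, e² = 0.006694380; N(φ) = a/√(1−e²sin²φ) = 6385751.094 m.
X = (N+h)·cosφ·cosλ = -3982878.282 m; Y = (N+h)·cosφ·sinλ = 3224442.615 m; Z = (N(1−e²)+h)·sinφ = 3784672.662 m.

X -3982900 m, Y 3224400 m, Z 3784700 m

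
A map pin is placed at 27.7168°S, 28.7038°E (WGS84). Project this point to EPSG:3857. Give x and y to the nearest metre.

Web Mercator is spherical with R = a = 6378137 m.
x = R·λ = 6378137 × 0.500975818 = 3195292.400 m.
y = R·ln tan(π/4 + φ/2) = 6378137 × -0.503801571 = -3213315.440 m.

x 3195292 m, y -3213315 m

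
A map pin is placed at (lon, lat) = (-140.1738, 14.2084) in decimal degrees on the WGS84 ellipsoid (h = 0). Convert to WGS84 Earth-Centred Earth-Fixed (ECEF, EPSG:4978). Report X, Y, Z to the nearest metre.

X -4749464 m, Y -3960785 m, Z 1555344 m

WGS84: a = 6378137 m, e² = 0.006694380; N(φ) = a/√(1−e²sin²φ) = 6379423.560 m.
X = (N+h)·cosφ·cosλ = -4749464.382 m; Y = (N+h)·cosφ·sinλ = -3960785.369 m; Z = (N(1−e²)+h)·sinφ = 1555344.159 m.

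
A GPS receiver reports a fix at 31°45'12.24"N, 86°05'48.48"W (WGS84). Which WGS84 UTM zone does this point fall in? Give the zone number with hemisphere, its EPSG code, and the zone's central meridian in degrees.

Zone 16N (EPSG:32616), central meridian -87°

UTM zone = ⌊(λ + 180)/6⌋ + 1; -86.0968° ∈ [-90°, -84°) → zone 16.
Hemisphere: N (φ ≥ 0).
Central meridian λ₀ = 6×16 − 183 = -87°.
EPSG code: 32616.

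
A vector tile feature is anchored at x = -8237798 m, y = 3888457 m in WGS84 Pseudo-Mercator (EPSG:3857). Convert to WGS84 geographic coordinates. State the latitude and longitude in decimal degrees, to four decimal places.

R = 6378137 m. λ = x/R = -74.00139851°.
φ = 2·arctan(exp(y/R)) − 90° = 2·arctan(1.83979) − 90° = 32.94840055°.

lat 32.9484°, lon -74.0014°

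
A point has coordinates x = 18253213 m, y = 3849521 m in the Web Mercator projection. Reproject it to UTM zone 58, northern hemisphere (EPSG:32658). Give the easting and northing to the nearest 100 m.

E 403500 m, N 3613400 m

Web Mercator inverse (R = 6378137 m) → φ = 32.65440244°, λ = 163.97140222°.
UTM 58N forward: E = 403537.643 m, N = 3613442.252 m.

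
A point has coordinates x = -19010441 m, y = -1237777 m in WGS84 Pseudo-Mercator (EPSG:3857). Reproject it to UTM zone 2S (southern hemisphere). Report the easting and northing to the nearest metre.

E 524718 m, N 8778483 m

Web Mercator inverse (R = 6378137 m) → φ = -11.04999617°, λ = -170.77369708°.
UTM 2S forward: E = 524718.085 m, N = 8778483.102 m.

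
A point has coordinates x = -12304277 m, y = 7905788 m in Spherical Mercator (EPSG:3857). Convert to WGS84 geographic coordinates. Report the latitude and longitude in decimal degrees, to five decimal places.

lat 57.70590°, lon -110.53120°

R = 6378137 m. λ = x/R = -110.53120089°.
φ = 2·arctan(exp(y/R)) − 90° = 2·arctan(3.45393) − 90° = 57.70589803°.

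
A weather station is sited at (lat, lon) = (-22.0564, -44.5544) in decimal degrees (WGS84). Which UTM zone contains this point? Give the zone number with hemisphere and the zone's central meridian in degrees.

Zone 23S, central meridian -45°

UTM zone = ⌊(λ + 180)/6⌋ + 1; -44.5544° ∈ [-48°, -42°) → zone 23.
Hemisphere: S (φ < 0).
Central meridian λ₀ = 6×23 − 183 = -45°.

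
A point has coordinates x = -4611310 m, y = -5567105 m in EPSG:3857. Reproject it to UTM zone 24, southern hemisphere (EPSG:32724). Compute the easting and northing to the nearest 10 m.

E 307790 m, N 5052700 m

Web Mercator inverse (R = 6378137 m) → φ = -44.65330122°, λ = -41.42410253°.
UTM 24S forward: E = 307794.185 m, N = 5052703.773 m.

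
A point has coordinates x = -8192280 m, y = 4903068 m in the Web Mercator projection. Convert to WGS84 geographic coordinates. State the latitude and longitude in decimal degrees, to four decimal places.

R = 6378137 m. λ = x/R = -73.59250336°.
φ = 2·arctan(exp(y/R)) − 90° = 2·arctan(2.15703) − 90° = 40.25500224°.

lat 40.2550°, lon -73.5925°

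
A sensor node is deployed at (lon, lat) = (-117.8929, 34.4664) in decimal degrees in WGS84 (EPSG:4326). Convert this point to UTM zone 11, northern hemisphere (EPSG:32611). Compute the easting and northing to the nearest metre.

E 417995 m, N 3814233 m

Zone 11 central meridian λ₀ = 6×11 − 183 = -117°; Δλ = -0.8929°.
Transverse Mercator on WGS84 with k₀ = 0.9996 gives E = 417994.806 m, N = 3814233.087 m.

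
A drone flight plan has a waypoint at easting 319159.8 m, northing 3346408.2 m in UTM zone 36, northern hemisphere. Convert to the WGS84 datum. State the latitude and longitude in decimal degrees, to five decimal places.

Zone 36N: λ₀ = 33°, k₀ = 0.9996, false easting 500000 m.
Meridian distance M = (N − FN)/k₀ = 3347747.3 m.
Inverse transverse Mercator on WGS84 gives φ = 30.23580040°, λ = 31.12069994°.

lat 30.23580°, lon 31.12070°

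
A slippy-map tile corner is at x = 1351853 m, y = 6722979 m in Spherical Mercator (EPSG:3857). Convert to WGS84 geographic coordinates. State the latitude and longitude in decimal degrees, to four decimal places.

R = 6378137 m. λ = x/R = 12.14390212°.
φ = 2·arctan(exp(y/R)) − 90° = 2·arctan(2.86929) − 90° = 51.57129945°.

lat 51.5713°, lon 12.1439°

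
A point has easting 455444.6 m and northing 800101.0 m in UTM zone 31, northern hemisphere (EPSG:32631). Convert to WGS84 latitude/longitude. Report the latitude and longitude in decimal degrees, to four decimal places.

lat 7.2382°, lon 2.5964°

Zone 31N: λ₀ = 3°, k₀ = 0.9996, false easting 500000 m.
Meridian distance M = (N − FN)/k₀ = 800421.2 m.
Inverse transverse Mercator on WGS84 gives φ = 7.23820039°, λ = 2.59640005°.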